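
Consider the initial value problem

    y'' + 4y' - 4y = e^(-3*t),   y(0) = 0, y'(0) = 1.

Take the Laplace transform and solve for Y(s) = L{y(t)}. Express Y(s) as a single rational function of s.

Y(s) = (s + 4)/(s^3 + 7*s^2 + 8*s - 12)

Laplace-transform each side.
With L{y''} = s^2 Y - s·y(0) - y'(0) and L{y'} = sY - y(0), with y(0) = 0, y'(0) = 1: the LHS transforms to (s^2 + 4*s - 4)Y - (1).
The right side is L{e^(-3*t)} = 1/(s + 3).
So (s^2 + 4*s - 4)Y = 1/(s + 3) + (1).
Divide through and combine into a single rational function.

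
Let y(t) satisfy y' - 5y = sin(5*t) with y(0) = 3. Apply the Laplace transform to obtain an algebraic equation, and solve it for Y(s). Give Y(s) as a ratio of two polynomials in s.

Y(s) = (3*s^2 + 80)/(s^3 - 5*s^2 + 25*s - 125)

Take the Laplace transform of both sides.
With L{y'} = sY - y(0) = sY - 3: the LHS transforms to (s - 5)Y - (3).
The right side is L{sin(5*t)} = 5/(s^2 + 25).
So (s - 5)Y = 5/(s^2 + 25) + (3).
Solve for Y(s) and write it as one ratio of polynomials.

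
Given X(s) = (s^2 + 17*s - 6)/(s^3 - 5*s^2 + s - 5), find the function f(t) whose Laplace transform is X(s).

Factor the denominator: s^3 - 5*s^2 + s - 5 = (s - 5)*(s^2 + 1).
Partial fraction decomposition gives [4/(s - 5)] + [-3*s/(s^2 + 1)] + [2/(s^2 + 1)].
Invert each term: 4/(s - 5) ↔ 4e^(5t); -3·s/(s^2 + 1) ↔ -3cos(t); 2·1/(s^2 + 1) ↔ 2sin(t).

f(t) = 4*exp(5*t) + 2*sin(t) - 3*cos(t)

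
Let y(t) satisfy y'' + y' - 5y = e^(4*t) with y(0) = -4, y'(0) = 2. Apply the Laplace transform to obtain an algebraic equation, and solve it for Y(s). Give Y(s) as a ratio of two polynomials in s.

Laplace-transform each side.
Using L{y''} = s^2 Y - s·y(0) - y'(0) and L{y'} = sY - y(0), with y(0) = -4, y'(0) = 2, the left side becomes (s^2 + s - 5)Y - (-4*s - 2).
The right side is L{e^(4*t)} = 1/(s - 4).
So (s^2 + s - 5)Y = 1/(s - 4) + (-4*s - 2).
Isolate Y and clear denominators.

Y(s) = (-4*s^2 + 14*s + 9)/(s^3 - 3*s^2 - 9*s + 20)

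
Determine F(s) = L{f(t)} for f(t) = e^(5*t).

F(s) = 1/(s - 5)

L{1} = 1/s.
By the first shifting theorem, multiplying by e^(5t) replaces s with s - 5.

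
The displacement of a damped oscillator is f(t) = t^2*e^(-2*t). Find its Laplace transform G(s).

L{e^(-2t)} = 1/(s + 2).
Then apply L{t^2·g(t)} = (-1)^2 d^2/ds^2[H(s)] with H(s) = 1/(s + 2):
differentiating 2 times and applying the sign gives 2/(s + 2)^3.

G(s) = 2/(s + 2)^3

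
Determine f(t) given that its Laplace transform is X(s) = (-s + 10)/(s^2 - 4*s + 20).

Complete the square in the denominator: s^2 - 4*s + 20 = (s - 2)^2 + 4^2.
Split the numerator to match: -s + 10 = -1·(s - 2) + 2·4.
Invert each term: -1·(s - 2)/((s - 2)^2 + 16) ↔ -e^(2t)cos(4t); 2·4/((s - 2)^2 + 16) ↔ 2e^(2t)sin(4t).

f(t) = 2*exp(2*t)*sin(4*t) - exp(2*t)*cos(4*t)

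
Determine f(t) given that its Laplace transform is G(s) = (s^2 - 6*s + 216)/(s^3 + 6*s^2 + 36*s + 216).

Factor the denominator: s^3 + 6*s^2 + 36*s + 216 = (s + 6)*(s^2 + 36).
Partial fraction decomposition gives [4/(s + 6)] + [-3*s/(s^2 + 36)] + [12/(s^2 + 36)].
Invert each term: 4/(s + 6) ↔ 4e^(-6t); -3·s/(s^2 + 36) ↔ -3cos(6t); 2·6/(s^2 + 36) ↔ 2sin(6t).

f(t) = 2*sin(6*t) - 3*cos(6*t) + 4*exp(-6*t)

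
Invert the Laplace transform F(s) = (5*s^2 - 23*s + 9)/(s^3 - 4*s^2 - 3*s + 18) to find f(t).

Factor the denominator: s^3 - 4*s^2 - 3*s + 18 = (s - 3)^2*(s + 2).
Partial fraction decomposition gives [2/(s - 3)] + [-3/(s - 3)^2] + [3/(s + 2)].
Invert each term: 2/(s - 3) ↔ 2e^(3t); -3/(s - 3)^2 ↔ -3t·e^(3t); 3/(s + 2) ↔ 3e^(-2t).

f(t) = -3*t*exp(3*t) + 2*exp(3*t) + 3*exp(-2*t)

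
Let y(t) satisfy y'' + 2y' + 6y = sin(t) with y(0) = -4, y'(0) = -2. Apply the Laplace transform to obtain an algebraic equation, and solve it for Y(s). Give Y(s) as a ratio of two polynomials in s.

Transform both sides with L{·}.
Using L{y''} = s^2 Y - s·y(0) - y'(0) and L{y'} = sY - y(0), with y(0) = -4, y'(0) = -2, the left side becomes (s^2 + 2*s + 6)Y - (-4*s - 10).
The right side is L{sin(t)} = 1/(s^2 + 1).
So (s^2 + 2*s + 6)Y = 1/(s^2 + 1) + (-4*s - 10).
Isolate Y and clear denominators.

Y(s) = (-4*s^3 - 10*s^2 - 4*s - 9)/(s^4 + 2*s^3 + 7*s^2 + 2*s + 6)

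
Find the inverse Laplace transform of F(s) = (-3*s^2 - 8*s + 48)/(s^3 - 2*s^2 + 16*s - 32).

exp(2*t) - 4*sin(4*t) - 4*cos(4*t)

Factor the denominator: s^3 - 2*s^2 + 16*s - 32 = (s - 2)*(s^2 + 16).
Partial fraction decomposition gives [1/(s - 2)] + [-4*s/(s^2 + 16)] + [-16/(s^2 + 16)].
Invert each term: 1/(s - 2) ↔ e^(2t); -4·s/(s^2 + 16) ↔ -4cos(4t); -4·4/(s^2 + 16) ↔ -4sin(4t).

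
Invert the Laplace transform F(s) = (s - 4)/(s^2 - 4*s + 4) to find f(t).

Factor the denominator: s^2 - 4*s + 4 = (s - 2)^2.
Partial fraction decomposition gives [1/(s - 2)] + [-2/(s - 2)^2].
Invert each term: 1/(s - 2) ↔ e^(2t); -2/(s - 2)^2 ↔ -2t·e^(2t).

f(t) = -2*t*exp(2*t) + exp(2*t)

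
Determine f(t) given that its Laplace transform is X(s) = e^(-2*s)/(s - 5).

The factor e^(-2s) signals a time shift by c = 2 (second shifting theorem).
L{e^(5t)} = 1/(s - 5), so L^-1{1/(s - 5)} = e^(5*t).
Hence the inverse is u(t - 2) times that function evaluated at t - 2.

f(t) = Heaviside(t - 2)*(exp(5*t - 10))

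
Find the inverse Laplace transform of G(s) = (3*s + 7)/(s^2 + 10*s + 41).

Complete the square in the denominator: s^2 + 10*s + 41 = (s + 5)^2 + 4^2.
Split the numerator to match: 3*s + 7 = 3·(s + 5) - 2·4.
Invert each term: 3·(s + 5)/((s + 5)^2 + 16) ↔ 3e^(-5t)cos(4t); -2·4/((s + 5)^2 + 16) ↔ -2e^(-5t)sin(4t).

-2*exp(-5*t)*sin(4*t) + 3*exp(-5*t)*cos(4*t)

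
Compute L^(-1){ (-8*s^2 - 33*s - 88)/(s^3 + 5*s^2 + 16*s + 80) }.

-2*sin(4*t) - 5*cos(4*t) - 3*exp(-5*t)

Factor the denominator: s^3 + 5*s^2 + 16*s + 80 = (s + 5)*(s^2 + 16).
Partial fraction decomposition gives [-3/(s + 5)] + [-5*s/(s^2 + 16)] + [-8/(s^2 + 16)].
Invert each term: -3/(s + 5) ↔ -3e^(-5t); -5·s/(s^2 + 16) ↔ -5cos(4t); -2·4/(s^2 + 16) ↔ -2sin(4t).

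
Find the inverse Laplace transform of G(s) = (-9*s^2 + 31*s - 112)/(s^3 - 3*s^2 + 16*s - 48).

-4*exp(3*t) + 4*sin(4*t) - 5*cos(4*t)

Factor the denominator: s^3 - 3*s^2 + 16*s - 48 = (s - 3)*(s^2 + 16).
Partial fraction decomposition gives [-4/(s - 3)] + [-5*s/(s^2 + 16)] + [16/(s^2 + 16)].
Invert each term: -4/(s - 3) ↔ -4e^(3t); -5·s/(s^2 + 16) ↔ -5cos(4t); 4·4/(s^2 + 16) ↔ 4sin(4t).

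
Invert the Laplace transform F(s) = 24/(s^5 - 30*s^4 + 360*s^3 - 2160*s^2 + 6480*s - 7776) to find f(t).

f(t) = t^4*exp(6*t)

Rewrite the denominator: s^5 - 30*s^4 + 360*s^3 - 2160*s^2 + 6480*s - 7776 = (s - 6)^5.
The form in (s - 6) signals a first-shifting-theorem factor e^(6t).
Since L{t^4} = 4!/s^5 = 24/s^5, the inverse is t^4*e^(6*t).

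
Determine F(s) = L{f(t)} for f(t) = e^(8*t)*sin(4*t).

L{sin(4t)} = 4/(s^2 + 16).
By the first shifting theorem, multiplying by e^(8t) replaces s with s - 8.

F(s) = 4/((s - 8)^2 + 16)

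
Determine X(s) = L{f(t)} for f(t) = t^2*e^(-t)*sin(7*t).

X(s) = 14*(3*s^2 + 6*s - 46)/(s^2 + 2*s + 50)^3

L{sin(7t)} = 7/(s^2 + 49).
Multiplying by e^(-t) shifts s → s + 1, so L{e^(-t)*sin(7*t)} = 7/((s + 1)^2 + 49).
Then apply L{t^2·g(t)} = (-1)^2 d^2/ds^2[G(s)] with G(s) = 7/((s + 1)^2 + 49):
differentiating 2 times and applying the sign gives 14*(3*s^2 + 6*s - 46)/(s^2 + 2*s + 50)^3.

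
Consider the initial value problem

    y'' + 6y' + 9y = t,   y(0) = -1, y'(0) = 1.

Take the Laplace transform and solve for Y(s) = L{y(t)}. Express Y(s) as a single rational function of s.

Y(s) = (-s^3 - 5*s^2 + 1)/(s^4 + 6*s^3 + 9*s^2)

Laplace-transform each side.
With L{y''} = s^2 Y - s·y(0) - y'(0) and L{y'} = sY - y(0), with y(0) = -1, y'(0) = 1: the LHS transforms to (s^2 + 6*s + 9)Y - (-s - 5).
The right side is L{t} = s^(-2).
So (s^2 + 6*s + 9)Y = s^(-2) + (-s - 5).
Divide through and combine into a single rational function.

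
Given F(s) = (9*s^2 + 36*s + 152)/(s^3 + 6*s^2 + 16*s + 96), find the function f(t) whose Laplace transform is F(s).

f(t) = 3*sin(4*t) + 4*cos(4*t) + 5*exp(-6*t)

Factor the denominator: s^3 + 6*s^2 + 16*s + 96 = (s + 6)*(s^2 + 16).
Partial fraction decomposition gives [5/(s + 6)] + [4*s/(s^2 + 16)] + [12/(s^2 + 16)].
Invert each term: 5/(s + 6) ↔ 5e^(-6t); 4·s/(s^2 + 16) ↔ 4cos(4t); 3·4/(s^2 + 16) ↔ 3sin(4t).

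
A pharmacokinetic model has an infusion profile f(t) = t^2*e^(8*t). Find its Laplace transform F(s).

F(s) = 2/(s - 8)^3

L{e^(8t)} = 1/(s - 8).
Then apply L{t^2·g(t)} = (-1)^2 d^2/ds^2[G(s)] with G(s) = 1/(s - 8):
differentiating 2 times and applying the sign gives 2/(s - 8)^3.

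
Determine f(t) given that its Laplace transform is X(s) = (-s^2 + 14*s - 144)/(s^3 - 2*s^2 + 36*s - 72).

f(t) = -3*exp(2*t) + 3*sin(6*t) + 2*cos(6*t)

Factor the denominator: s^3 - 2*s^2 + 36*s - 72 = (s - 2)*(s^2 + 36).
Partial fraction decomposition gives [-3/(s - 2)] + [2*s/(s^2 + 36)] + [18/(s^2 + 36)].
Invert each term: -3/(s - 2) ↔ -3e^(2t); 2·s/(s^2 + 36) ↔ 2cos(6t); 3·6/(s^2 + 36) ↔ 3sin(6t).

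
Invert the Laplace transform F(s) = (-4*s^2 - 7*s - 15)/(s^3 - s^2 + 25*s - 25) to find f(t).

f(t) = -exp(t) - 2*sin(5*t) - 3*cos(5*t)

Factor the denominator: s^3 - s^2 + 25*s - 25 = (s - 1)*(s^2 + 25).
Partial fraction decomposition gives [-1/(s - 1)] + [-3*s/(s^2 + 25)] + [-10/(s^2 + 25)].
Invert each term: -1/(s - 1) ↔ -e^(t); -3·s/(s^2 + 25) ↔ -3cos(5t); -2·5/(s^2 + 25) ↔ -2sin(5t).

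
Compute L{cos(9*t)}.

L{cos(9t)} = s/(s^2 + 81).

s/(s^2 + 81)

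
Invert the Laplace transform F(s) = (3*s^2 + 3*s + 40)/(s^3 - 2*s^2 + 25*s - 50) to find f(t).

f(t) = 2*exp(2*t) + sin(5*t) + cos(5*t)

Factor the denominator: s^3 - 2*s^2 + 25*s - 50 = (s - 2)*(s^2 + 25).
Partial fraction decomposition gives [2/(s - 2)] + [s/(s^2 + 25)] + [5/(s^2 + 25)].
Invert each term: 2/(s - 2) ↔ 2e^(2t); 1·s/(s^2 + 25) ↔ cos(5t); 1·5/(s^2 + 25) ↔ sin(5t).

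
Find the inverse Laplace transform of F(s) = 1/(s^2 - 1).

Since L{sinh(t)} = 1/(s^2 - 1), the inverse is sinh(t).

sinh(t)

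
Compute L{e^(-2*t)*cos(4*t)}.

L{cos(4t)} = s/(s^2 + 16).
By the first shifting theorem, multiplying by e^(-2t) replaces s with s + 2.

(s + 2)/((s + 2)^2 + 16)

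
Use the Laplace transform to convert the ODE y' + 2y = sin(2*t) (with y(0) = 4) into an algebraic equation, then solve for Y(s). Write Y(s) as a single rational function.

Laplace-transform each side.
Using L{y'} = sY - y(0) = sY - 4, the left side becomes (s + 2)Y - (4).
The right side is L{sin(2*t)} = 2/(s^2 + 4).
So (s + 2)Y = 2/(s^2 + 4) + (4).
Divide through and combine into a single rational function.

Y(s) = (4*s^2 + 18)/(s^3 + 2*s^2 + 4*s + 8)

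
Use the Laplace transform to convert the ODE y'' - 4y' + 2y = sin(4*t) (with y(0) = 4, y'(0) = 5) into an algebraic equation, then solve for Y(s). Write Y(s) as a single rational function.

Y(s) = (4*s^3 - 11*s^2 + 64*s - 172)/(s^4 - 4*s^3 + 18*s^2 - 64*s + 32)

Transform both sides with L{·}.
With L{y''} = s^2 Y - s·y(0) - y'(0) and L{y'} = sY - y(0), with y(0) = 4, y'(0) = 5: the LHS transforms to (s^2 - 4*s + 2)Y - (4*s - 11).
The right side is L{sin(4*t)} = 4/(s^2 + 16).
So (s^2 - 4*s + 2)Y = 4/(s^2 + 16) + (4*s - 11).
Solve for Y(s) and write it as one ratio of polynomials.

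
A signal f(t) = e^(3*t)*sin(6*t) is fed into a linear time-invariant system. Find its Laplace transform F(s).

F(s) = 6/((s - 3)^2 + 36)

L{sin(6t)} = 6/(s^2 + 36).
By the first shifting theorem, multiplying by e^(3t) replaces s with s - 3.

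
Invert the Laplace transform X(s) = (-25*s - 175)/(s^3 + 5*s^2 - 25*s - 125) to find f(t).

Factor the denominator: s^3 + 5*s^2 - 25*s - 125 = (s - 5)*(s + 5)^2.
Partial fraction decomposition gives [3/(s + 5)] + [5/(s + 5)^2] + [-3/(s - 5)].
Invert each term: 3/(s + 5) ↔ 3e^(-5t); 5/(s + 5)^2 ↔ 5t·e^(-5t); -3/(s - 5) ↔ -3e^(5t).

f(t) = 5*t*exp(-5*t) - 3*exp(5*t) + 3*exp(-5*t)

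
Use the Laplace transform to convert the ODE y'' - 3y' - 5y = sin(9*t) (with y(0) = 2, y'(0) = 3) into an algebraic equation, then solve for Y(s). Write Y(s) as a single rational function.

Y(s) = (2*s^3 - 3*s^2 + 162*s - 234)/(s^4 - 3*s^3 + 76*s^2 - 243*s - 405)

Transform both sides with L{·}.
The derivative rules (L{y''} = s^2 Y - s·y(0) - y'(0) and L{y'} = sY - y(0), with y(0) = 2, y'(0) = 3) turn the left side into (s^2 - 3*s - 5)Y - (2*s - 3).
The right side is L{sin(9*t)} = 9/(s^2 + 81).
So (s^2 - 3*s - 5)Y = 9/(s^2 + 81) + (2*s - 3).
Isolate Y and clear denominators.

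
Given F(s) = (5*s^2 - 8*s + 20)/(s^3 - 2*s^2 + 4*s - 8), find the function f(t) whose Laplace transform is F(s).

f(t) = 3*exp(2*t) - 2*sin(2*t) + 2*cos(2*t)

Factor the denominator: s^3 - 2*s^2 + 4*s - 8 = (s - 2)*(s^2 + 4).
Partial fraction decomposition gives [3/(s - 2)] + [2*s/(s^2 + 4)] + [-4/(s^2 + 4)].
Invert each term: 3/(s - 2) ↔ 3e^(2t); 2·s/(s^2 + 4) ↔ 2cos(2t); -2·2/(s^2 + 4) ↔ -2sin(2t).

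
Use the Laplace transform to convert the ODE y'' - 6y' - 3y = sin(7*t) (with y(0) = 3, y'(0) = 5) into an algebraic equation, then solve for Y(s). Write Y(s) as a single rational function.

Take the Laplace transform of both sides.
The derivative rules (L{y''} = s^2 Y - s·y(0) - y'(0) and L{y'} = sY - y(0), with y(0) = 3, y'(0) = 5) turn the left side into (s^2 - 6*s - 3)Y - (3*s - 13).
The right side is L{sin(7*t)} = 7/(s^2 + 49).
So (s^2 - 6*s - 3)Y = 7/(s^2 + 49) + (3*s - 13).
Solve for Y(s) and write it as one ratio of polynomials.

Y(s) = (3*s^3 - 13*s^2 + 147*s - 630)/(s^4 - 6*s^3 + 46*s^2 - 294*s - 147)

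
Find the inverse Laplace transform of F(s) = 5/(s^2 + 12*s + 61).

exp(-6*t)*sin(5*t)

Rewrite the denominator: s^2 + 12*s + 61 = (s + 6)^2 + 25.
The form in (s + 6) signals a first-shifting-theorem factor e^(-6t).
Since L{sin(5t)} = 5/(s^2 + 25), the inverse is exp(-6*t)*sin(5*t).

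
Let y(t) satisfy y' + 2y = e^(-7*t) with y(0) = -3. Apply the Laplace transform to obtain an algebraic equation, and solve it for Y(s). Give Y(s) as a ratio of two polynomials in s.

Y(s) = (-3*s - 20)/(s^2 + 9*s + 14)

Transform both sides with L{·}.
Using L{y'} = sY - y(0) = sY - (-3), the left side becomes (s + 2)Y - (-3).
The right side is L{e^(-7*t)} = 1/(s + 7).
So (s + 2)Y = 1/(s + 7) + (-3).
Isolate Y and clear denominators.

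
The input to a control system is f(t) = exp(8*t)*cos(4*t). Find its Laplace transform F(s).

F(s) = (s - 8)/((s - 8)^2 + 16)

L{cos(4t)} = s/(s^2 + 16).
By the first shifting theorem, multiplying by e^(8t) replaces s with s - 8.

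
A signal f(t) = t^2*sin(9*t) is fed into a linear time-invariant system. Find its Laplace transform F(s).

L{sin(9t)} = 9/(s^2 + 81).
Then apply L{t^2·g(t)} = (-1)^2 d^2/ds^2[G(s)] with G(s) = 9/(s^2 + 81):
differentiating 2 times and applying the sign gives 54*(s^2 - 27)/(s^2 + 81)^3.

F(s) = 54*(s^2 - 27)/(s^2 + 81)^3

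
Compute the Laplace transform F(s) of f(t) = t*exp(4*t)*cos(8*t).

L{cos(8t)} = s/(s^2 + 64).
Multiplying by e^(4t) shifts s → s - 4, so L{exp(4*t)*cos(8*t)} = (s - 4)/((s - 4)^2 + 64).
Then apply L{t·g(t)} = -d/ds[G(s)] with G(s) = (s - 4)/((s - 4)^2 + 64):
differentiating 1 time and applying the sign gives (s - 12)*(s + 4)/(s^2 - 8*s + 80)^2.

F(s) = (s - 12)*(s + 4)/(s^2 - 8*s + 80)^2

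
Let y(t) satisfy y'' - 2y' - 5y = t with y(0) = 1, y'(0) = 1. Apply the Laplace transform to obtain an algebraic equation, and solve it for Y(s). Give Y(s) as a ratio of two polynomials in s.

Take the Laplace transform of both sides.
The derivative rules (L{y''} = s^2 Y - s·y(0) - y'(0) and L{y'} = sY - y(0), with y(0) = 1, y'(0) = 1) turn the left side into (s^2 - 2*s - 5)Y - (s - 1).
The right side is L{t} = s^(-2).
So (s^2 - 2*s - 5)Y = s^(-2) + (s - 1).
Divide through and combine into a single rational function.

Y(s) = (s^3 - s^2 + 1)/(s^4 - 2*s^3 - 5*s^2)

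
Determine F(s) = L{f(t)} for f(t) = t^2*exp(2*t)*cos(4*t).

L{cos(4t)} = s/(s^2 + 16).
Multiplying by e^(2t) shifts s → s - 2, so L{exp(2*t)*cos(4*t)} = (s - 2)/((s - 2)^2 + 16).
Then apply L{t^2·g(t)} = (-1)^2 d^2/ds^2[G(s)] with G(s) = (s - 2)/((s - 2)^2 + 16):
differentiating 2 times and applying the sign gives 2*(s - 2)*(s^2 - 4*s - 44)/(s^2 - 4*s + 20)^3.

F(s) = 2*(s - 2)*(s^2 - 4*s - 44)/(s^2 - 4*s + 20)^3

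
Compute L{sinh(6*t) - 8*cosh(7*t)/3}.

-8*s/(3*(s^2 - 49)) + 6/(s^2 - 36)

Apply the Laplace transform termwise.
(-8/3)·[L{cosh(7t)} = s/(s^2 - 49)]; L{sinh(6t)} = 6/(s^2 - 36).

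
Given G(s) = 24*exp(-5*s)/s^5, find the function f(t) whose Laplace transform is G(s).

The factor e^(-5s) signals a time shift by c = 5 (second shifting theorem).
L{t^4} = 4!/s^5 = 24/s^5, so L^-1{24/s^5} = t^4.
Hence the inverse is u(t - 5) times that function evaluated at t - 5.

f(t) = Heaviside(t - 5)*((t - 5)^4)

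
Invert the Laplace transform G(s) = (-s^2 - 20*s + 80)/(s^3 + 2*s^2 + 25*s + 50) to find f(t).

Factor the denominator: s^3 + 2*s^2 + 25*s + 50 = (s + 2)*(s^2 + 25).
Partial fraction decomposition gives [4/(s + 2)] + [-5*s/(s^2 + 25)] + [-10/(s^2 + 25)].
Invert each term: 4/(s + 2) ↔ 4e^(-2t); -5·s/(s^2 + 25) ↔ -5cos(5t); -2·5/(s^2 + 25) ↔ -2sin(5t).

f(t) = -2*sin(5*t) - 5*cos(5*t) + 4*exp(-2*t)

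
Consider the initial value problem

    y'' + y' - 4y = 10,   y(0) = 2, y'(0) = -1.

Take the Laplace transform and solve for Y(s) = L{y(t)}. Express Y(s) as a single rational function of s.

Y(s) = (2*s^2 + s + 10)/(s^3 + s^2 - 4*s)

Take the Laplace transform of both sides.
With L{y''} = s^2 Y - s·y(0) - y'(0) and L{y'} = sY - y(0), with y(0) = 2, y'(0) = -1: the LHS transforms to (s^2 + s - 4)Y - (2*s + 1).
The right side is L{10} = 10/s.
So (s^2 + s - 4)Y = 10/s + (2*s + 1).
Solve for Y(s) and write it as one ratio of polynomials.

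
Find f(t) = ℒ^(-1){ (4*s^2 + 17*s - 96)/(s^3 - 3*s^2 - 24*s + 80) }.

Factor the denominator: s^3 - 3*s^2 - 24*s + 80 = (s - 4)^2*(s + 5).
Partial fraction decomposition gives [5/(s - 4)] + [4/(s - 4)^2] + [-1/(s + 5)].
Invert each term: 5/(s - 4) ↔ 5e^(4t); 4/(s - 4)^2 ↔ 4t·e^(4t); -1/(s + 5) ↔ -e^(-5t).

f(t) = 4*t*exp(4*t) + 5*exp(4*t) - exp(-5*t)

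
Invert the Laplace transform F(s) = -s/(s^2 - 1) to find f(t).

Since L{cosh(t)} = s/(s^2 - 1), the inverse is cosh(t), scaled by -1.

f(t) = -cosh(t)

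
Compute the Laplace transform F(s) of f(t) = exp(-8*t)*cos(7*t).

F(s) = (s + 8)/((s + 8)^2 + 49)

L{cos(7t)} = s/(s^2 + 49).
By the first shifting theorem, multiplying by e^(-8t) replaces s with s + 8.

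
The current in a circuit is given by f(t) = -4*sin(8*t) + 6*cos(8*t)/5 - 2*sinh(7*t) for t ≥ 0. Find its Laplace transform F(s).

The transform is linear, so treat each term independently.
(6/5)·[L{cos(8t)} = s/(s^2 + 64)]; (-2)·[L{sinh(7t)} = 7/(s^2 - 49)]; (-4)·[L{sin(8t)} = 8/(s^2 + 64)].

F(s) = 6*s/(5*(s^2 + 64)) - 32/(s^2 + 64) - 14/(s^2 - 49)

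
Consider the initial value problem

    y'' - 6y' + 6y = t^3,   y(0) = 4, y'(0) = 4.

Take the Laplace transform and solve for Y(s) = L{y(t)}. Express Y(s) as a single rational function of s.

Y(s) = (4*s^5 - 20*s^4 + 6)/(s^6 - 6*s^5 + 6*s^4)

Transform both sides with L{·}.
The derivative rules (L{y''} = s^2 Y - s·y(0) - y'(0) and L{y'} = sY - y(0), with y(0) = 4, y'(0) = 4) turn the left side into (s^2 - 6*s + 6)Y - (4*s - 20).
The right side is L{t^3} = 6/s^4.
So (s^2 - 6*s + 6)Y = 6/s^4 + (4*s - 20).
Solve for Y(s) and write it as one ratio of polynomials.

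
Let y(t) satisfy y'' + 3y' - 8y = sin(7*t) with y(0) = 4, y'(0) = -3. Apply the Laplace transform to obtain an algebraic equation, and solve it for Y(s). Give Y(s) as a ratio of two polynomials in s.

Apply the Laplace transform to the equation.
Using L{y''} = s^2 Y - s·y(0) - y'(0) and L{y'} = sY - y(0), with y(0) = 4, y'(0) = -3, the left side becomes (s^2 + 3*s - 8)Y - (4*s + 9).
The right side is L{sin(7*t)} = 7/(s^2 + 49).
So (s^2 + 3*s - 8)Y = 7/(s^2 + 49) + (4*s + 9).
Divide through and combine into a single rational function.

Y(s) = (4*s^3 + 9*s^2 + 196*s + 448)/(s^4 + 3*s^3 + 41*s^2 + 147*s - 392)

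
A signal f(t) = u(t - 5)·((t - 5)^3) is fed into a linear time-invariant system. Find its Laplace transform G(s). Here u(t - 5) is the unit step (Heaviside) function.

G(s) = 6*exp(-5*s)/s^4

By the second shifting theorem, L{u(t - c)·g(t - c)} = e^(-cs)·H(s) with c = 5 and H(s) = L{g(t)}.
L{t^3} = 3!/s^4 = 6/s^4.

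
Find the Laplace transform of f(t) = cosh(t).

s/(s^2 - 1)

L{cosh(t)} = s/(s^2 - 1).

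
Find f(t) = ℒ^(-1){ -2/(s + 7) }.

f(t) = -2*exp(-7*t)

Since L{e^(-7t)} = 1/(s + 7), the inverse is e^(-7*t), scaled by -2.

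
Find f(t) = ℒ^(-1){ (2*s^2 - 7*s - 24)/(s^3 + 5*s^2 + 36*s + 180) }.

f(t) = -2*sin(6*t) + cos(6*t) + exp(-5*t)

Factor the denominator: s^3 + 5*s^2 + 36*s + 180 = (s + 5)*(s^2 + 36).
Partial fraction decomposition gives [1/(s + 5)] + [s/(s^2 + 36)] + [-12/(s^2 + 36)].
Invert each term: 1/(s + 5) ↔ e^(-5t); 1·s/(s^2 + 36) ↔ cos(6t); -2·6/(s^2 + 36) ↔ -2sin(6t).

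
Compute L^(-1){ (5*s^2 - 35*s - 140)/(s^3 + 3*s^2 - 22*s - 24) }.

Factor the denominator: s^3 + 3*s^2 - 22*s - 24 = (s - 4)*(s + 1)*(s + 6).
Partial fraction decomposition gives [5/(s + 6)] + [4/(s + 1)] + [-4/(s - 4)].
Invert each term: 5/(s + 6) ↔ 5e^(-6t); 4/(s + 1) ↔ 4e^(-t); -4/(s - 4) ↔ -4e^(4t).

-4*exp(4*t) + 4*exp(-t) + 5*exp(-6*t)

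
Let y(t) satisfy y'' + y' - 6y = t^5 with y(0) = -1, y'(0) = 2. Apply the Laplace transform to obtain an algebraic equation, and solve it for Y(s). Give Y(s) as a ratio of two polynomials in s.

Apply the Laplace transform to the equation.
The derivative rules (L{y''} = s^2 Y - s·y(0) - y'(0) and L{y'} = sY - y(0), with y(0) = -1, y'(0) = 2) turn the left side into (s^2 + s - 6)Y - (-s + 1).
The right side is L{t^5} = 120/s^6.
So (s^2 + s - 6)Y = 120/s^6 + (-s + 1).
Divide through and combine into a single rational function.

Y(s) = (-s^7 + s^6 + 120)/(s^8 + s^7 - 6*s^6)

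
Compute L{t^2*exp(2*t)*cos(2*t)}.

2*(s - 2)*(s^2 - 4*s - 8)/(s^2 - 4*s + 8)^3

L{cos(2t)} = s/(s^2 + 4).
Multiplying by e^(2t) shifts s → s - 2, so L{exp(2*t)*cos(2*t)} = (s - 2)/((s - 2)^2 + 4).
Then apply L{t^2·g(t)} = (-1)^2 d^2/ds^2[G(s)] with G(s) = (s - 2)/((s - 2)^2 + 4):
differentiating 2 times and applying the sign gives 2*(s - 2)*(s^2 - 4*s - 8)/(s^2 - 4*s + 8)^3.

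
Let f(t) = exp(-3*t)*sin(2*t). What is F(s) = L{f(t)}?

L{sin(2t)} = 2/(s^2 + 4).
By the first shifting theorem, multiplying by e^(-3t) replaces s with s + 3.

F(s) = 2/((s + 3)^2 + 4)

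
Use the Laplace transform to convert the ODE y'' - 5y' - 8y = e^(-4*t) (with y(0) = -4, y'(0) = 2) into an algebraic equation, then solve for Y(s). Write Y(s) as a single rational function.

Transform both sides with L{·}.
With L{y''} = s^2 Y - s·y(0) - y'(0) and L{y'} = sY - y(0), with y(0) = -4, y'(0) = 2: the LHS transforms to (s^2 - 5*s - 8)Y - (-4*s + 22).
The right side is L{e^(-4*t)} = 1/(s + 4).
So (s^2 - 5*s - 8)Y = 1/(s + 4) + (-4*s + 22).
Solve for Y(s) and write it as one ratio of polynomials.

Y(s) = (-4*s^2 + 6*s + 89)/(s^3 - s^2 - 28*s - 32)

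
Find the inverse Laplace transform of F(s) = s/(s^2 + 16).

Since L{cos(4t)} = s/(s^2 + 16), the inverse is cos(4*t).

cos(4*t)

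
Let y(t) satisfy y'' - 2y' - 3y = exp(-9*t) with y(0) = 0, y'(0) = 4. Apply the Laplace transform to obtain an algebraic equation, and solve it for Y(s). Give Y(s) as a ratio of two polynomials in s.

Y(s) = (4*s + 37)/(s^3 + 7*s^2 - 21*s - 27)

Apply the Laplace transform to the equation.
The derivative rules (L{y''} = s^2 Y - s·y(0) - y'(0) and L{y'} = sY - y(0), with y(0) = 0, y'(0) = 4) turn the left side into (s^2 - 2*s - 3)Y - (4).
The right side is L{exp(-9*t)} = 1/(s + 9).
So (s^2 - 2*s - 3)Y = 1/(s + 9) + (4).
Solve for Y(s) and write it as one ratio of polynomials.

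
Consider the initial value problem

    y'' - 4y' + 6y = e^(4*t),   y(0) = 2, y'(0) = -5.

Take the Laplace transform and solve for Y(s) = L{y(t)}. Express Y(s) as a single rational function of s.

Laplace-transform each side.
With L{y''} = s^2 Y - s·y(0) - y'(0) and L{y'} = sY - y(0), with y(0) = 2, y'(0) = -5: the LHS transforms to (s^2 - 4*s + 6)Y - (2*s - 13).
The right side is L{e^(4*t)} = 1/(s - 4).
So (s^2 - 4*s + 6)Y = 1/(s - 4) + (2*s - 13).
Divide through and combine into a single rational function.

Y(s) = (2*s^2 - 21*s + 53)/(s^3 - 8*s^2 + 22*s - 24)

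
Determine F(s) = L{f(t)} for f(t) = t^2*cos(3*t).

F(s) = 2*s*(s^2 - 27)/(s^2 + 9)^3

L{cos(3t)} = s/(s^2 + 9).
Then apply L{t^2·g(t)} = (-1)^2 d^2/ds^2[G(s)] with G(s) = s/(s^2 + 9):
differentiating 2 times and applying the sign gives 2*s*(s^2 - 27)/(s^2 + 9)^3.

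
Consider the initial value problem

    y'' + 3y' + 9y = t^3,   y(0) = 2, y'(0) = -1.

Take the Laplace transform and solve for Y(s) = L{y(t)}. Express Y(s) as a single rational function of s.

Apply the Laplace transform to the equation.
Using L{y''} = s^2 Y - s·y(0) - y'(0) and L{y'} = sY - y(0), with y(0) = 2, y'(0) = -1, the left side becomes (s^2 + 3*s + 9)Y - (2*s + 5).
The right side is L{t^3} = 6/s^4.
So (s^2 + 3*s + 9)Y = 6/s^4 + (2*s + 5).
Divide through and combine into a single rational function.

Y(s) = (2*s^5 + 5*s^4 + 6)/(s^6 + 3*s^5 + 9*s^4)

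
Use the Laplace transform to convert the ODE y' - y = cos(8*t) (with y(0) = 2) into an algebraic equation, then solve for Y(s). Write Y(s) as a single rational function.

Transform both sides with L{·}.
The derivative rules (L{y'} = sY - y(0) = sY - 2) turn the left side into (s - 1)Y - (2).
The right side is L{cos(8*t)} = s/(s^2 + 64).
So (s - 1)Y = s/(s^2 + 64) + (2).
Isolate Y and clear denominators.

Y(s) = (2*s^2 + s + 128)/(s^3 - s^2 + 64*s - 64)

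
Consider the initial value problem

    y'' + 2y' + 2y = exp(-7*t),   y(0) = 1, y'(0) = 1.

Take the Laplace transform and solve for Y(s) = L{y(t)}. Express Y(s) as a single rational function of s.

Apply the Laplace transform to the equation.
The derivative rules (L{y''} = s^2 Y - s·y(0) - y'(0) and L{y'} = sY - y(0), with y(0) = 1, y'(0) = 1) turn the left side into (s^2 + 2*s + 2)Y - (s + 3).
The right side is L{exp(-7*t)} = 1/(s + 7).
So (s^2 + 2*s + 2)Y = 1/(s + 7) + (s + 3).
Isolate Y and clear denominators.

Y(s) = (s^2 + 10*s + 22)/(s^3 + 9*s^2 + 16*s + 14)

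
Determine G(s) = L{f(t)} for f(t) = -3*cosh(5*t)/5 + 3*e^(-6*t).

Apply the Laplace transform termwise.
(-3/5)·[L{cosh(5t)} = s/(s^2 - 25)]; (3)·[L{e^(-6t)} = 1/(s + 6)].

G(s) = -3*s/(5*(s^2 - 25)) + 3/(s + 6)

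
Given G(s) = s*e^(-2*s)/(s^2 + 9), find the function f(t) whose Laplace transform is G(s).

The factor e^(-2s) signals a time shift by c = 2 (second shifting theorem).
L{cos(3t)} = s/(s^2 + 9), so L^-1{s/(s^2 + 9)} = cos(3*t).
Hence the inverse is u(t - 2) times that function evaluated at t - 2.

f(t) = Heaviside(t - 2)*(cos(3*t - 6))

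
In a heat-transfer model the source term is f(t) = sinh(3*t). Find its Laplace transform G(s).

G(s) = 3/(s^2 - 9)

L{sinh(3t)} = 3/(s^2 - 9).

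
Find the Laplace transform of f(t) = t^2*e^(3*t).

2/(s - 3)^3

L{e^(3t)} = 1/(s - 3).
Then apply L{t^2·g(t)} = (-1)^2 d^2/ds^2[H(s)] with H(s) = 1/(s - 3):
differentiating 2 times and applying the sign gives 2/(s - 3)^3.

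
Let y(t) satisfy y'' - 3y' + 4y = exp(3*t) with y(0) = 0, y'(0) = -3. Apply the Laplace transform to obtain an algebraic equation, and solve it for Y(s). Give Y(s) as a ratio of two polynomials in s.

Transform both sides with L{·}.
Using L{y''} = s^2 Y - s·y(0) - y'(0) and L{y'} = sY - y(0), with y(0) = 0, y'(0) = -3, the left side becomes (s^2 - 3*s + 4)Y - (-3).
The right side is L{exp(3*t)} = 1/(s - 3).
So (s^2 - 3*s + 4)Y = 1/(s - 3) + (-3).
Isolate Y and clear denominators.

Y(s) = (-3*s + 10)/(s^3 - 6*s^2 + 13*s - 12)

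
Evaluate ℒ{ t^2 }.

L{t^2} = 2!/s^3 = 2/s^3.

2/s^3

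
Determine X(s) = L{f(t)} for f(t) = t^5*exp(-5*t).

X(s) = 120/(s + 5)^6

L{t^5} = 5!/s^6 = 120/s^6.
By the first shifting theorem, multiplying by e^(-5t) replaces s with s + 5.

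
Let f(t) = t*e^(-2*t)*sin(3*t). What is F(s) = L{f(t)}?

L{sin(3t)} = 3/(s^2 + 9).
Multiplying by e^(-2t) shifts s → s + 2, so L{e^(-2*t)*sin(3*t)} = 3/((s + 2)^2 + 9).
Then apply L{t·g(t)} = -d/ds[G(s)] with G(s) = 3/((s + 2)^2 + 9):
differentiating 1 time and applying the sign gives 6*(s + 2)/(s^2 + 4*s + 13)^2.

F(s) = 6*(s + 2)/(s^2 + 4*s + 13)^2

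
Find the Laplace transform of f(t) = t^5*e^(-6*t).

120/(s + 6)^6

L{t^5} = 5!/s^6 = 120/s^6.
By the first shifting theorem, multiplying by e^(-6t) replaces s with s + 6.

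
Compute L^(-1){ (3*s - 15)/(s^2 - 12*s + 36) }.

Factor the denominator: s^2 - 12*s + 36 = (s - 6)^2.
Partial fraction decomposition gives [3/(s - 6)] + [3/(s - 6)^2].
Invert each term: 3/(s - 6) ↔ 3e^(6t); 3/(s - 6)^2 ↔ 3t·e^(6t).

3*t*exp(6*t) + 3*exp(6*t)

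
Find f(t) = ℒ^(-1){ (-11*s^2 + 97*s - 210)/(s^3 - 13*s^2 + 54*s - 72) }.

f(t) = -4*exp(6*t) - exp(4*t) - 6*exp(3*t)

Factor the denominator: s^3 - 13*s^2 + 54*s - 72 = (s - 6)*(s - 4)*(s - 3).
Partial fraction decomposition gives [-1/(s - 4)] + [-4/(s - 6)] + [-6/(s - 3)].
Invert each term: -1/(s - 4) ↔ -e^(4t); -4/(s - 6) ↔ -4e^(6t); -6/(s - 3) ↔ -6e^(3t).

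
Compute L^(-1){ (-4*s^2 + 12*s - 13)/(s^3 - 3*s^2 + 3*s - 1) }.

Factor the denominator: s^3 - 3*s^2 + 3*s - 1 = (s - 1)^3.
Partial fraction decomposition gives [-4/(s - 1)] + [4/(s - 1)^2] + [-5/(s - 1)^3].
Invert each term: -4/(s - 1) ↔ -4e^(t); 4/(s - 1)^2 ↔ 4t·e^(t); -5/(s - 1)^3 ↔ (-5/2)t^2·e^(t).

-5*t^2*exp(t)/2 + 4*t*exp(t) - 4*exp(t)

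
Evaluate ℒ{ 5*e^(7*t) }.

L{5} = 5/s.
By the first shifting theorem, multiplying by e^(7t) replaces s with s - 7.

5/(s - 7)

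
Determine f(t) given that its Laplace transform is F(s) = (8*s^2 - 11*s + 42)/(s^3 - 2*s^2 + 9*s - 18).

f(t) = 4*exp(2*t) - sin(3*t) + 4*cos(3*t)

Factor the denominator: s^3 - 2*s^2 + 9*s - 18 = (s - 2)*(s^2 + 9).
Partial fraction decomposition gives [4/(s - 2)] + [4*s/(s^2 + 9)] + [-3/(s^2 + 9)].
Invert each term: 4/(s - 2) ↔ 4e^(2t); 4·s/(s^2 + 9) ↔ 4cos(3t); -1·3/(s^2 + 9) ↔ -sin(3t).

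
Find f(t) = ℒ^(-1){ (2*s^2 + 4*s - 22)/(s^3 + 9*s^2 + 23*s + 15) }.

f(t) = -3*exp(-t) + 4*exp(-3*t) + exp(-5*t)

Factor the denominator: s^3 + 9*s^2 + 23*s + 15 = (s + 1)*(s + 3)*(s + 5).
Partial fraction decomposition gives [1/(s + 5)] + [-3/(s + 1)] + [4/(s + 3)].
Invert each term: 1/(s + 5) ↔ e^(-5t); -3/(s + 1) ↔ -3e^(-t); 4/(s + 3) ↔ 4e^(-3t).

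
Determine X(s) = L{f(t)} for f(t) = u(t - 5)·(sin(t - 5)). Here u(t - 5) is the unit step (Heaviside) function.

By the second shifting theorem, L{u(t - c)·g(t - c)} = e^(-cs)·G(s) with c = 5 and G(s) = L{g(t)}.
L{sin(t)} = 1/(s^2 + 1).

X(s) = exp(-5*s)/(s^2 + 1)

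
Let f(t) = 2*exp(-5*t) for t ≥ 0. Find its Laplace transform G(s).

L{2} = 2/s.
By the first shifting theorem, multiplying by e^(-5t) replaces s with s + 5.

G(s) = 2/(s + 5)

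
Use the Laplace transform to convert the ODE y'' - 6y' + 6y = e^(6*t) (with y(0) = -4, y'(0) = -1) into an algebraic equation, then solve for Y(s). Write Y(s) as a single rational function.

Apply the Laplace transform to the equation.
Using L{y''} = s^2 Y - s·y(0) - y'(0) and L{y'} = sY - y(0), with y(0) = -4, y'(0) = -1, the left side becomes (s^2 - 6*s + 6)Y - (-4*s + 23).
The right side is L{e^(6*t)} = 1/(s - 6).
So (s^2 - 6*s + 6)Y = 1/(s - 6) + (-4*s + 23).
Divide through and combine into a single rational function.

Y(s) = (-4*s^2 + 47*s - 137)/(s^3 - 12*s^2 + 42*s - 36)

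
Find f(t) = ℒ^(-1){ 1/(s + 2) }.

f(t) = exp(-2*t)

Since L{e^(-2t)} = 1/(s + 2), the inverse is e^(-2*t).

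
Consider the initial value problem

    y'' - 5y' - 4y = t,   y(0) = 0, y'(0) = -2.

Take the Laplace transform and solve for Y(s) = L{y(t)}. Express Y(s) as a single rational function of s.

Y(s) = (-2*s^2 + 1)/(s^4 - 5*s^3 - 4*s^2)

Take the Laplace transform of both sides.
With L{y''} = s^2 Y - s·y(0) - y'(0) and L{y'} = sY - y(0), with y(0) = 0, y'(0) = -2: the LHS transforms to (s^2 - 5*s - 4)Y - (-2).
The right side is L{t} = s^(-2).
So (s^2 - 5*s - 4)Y = s^(-2) + (-2).
Isolate Y and clear denominators.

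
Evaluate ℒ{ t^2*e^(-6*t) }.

2/(s + 6)^3

L{e^(-6t)} = 1/(s + 6).
Then apply L{t^2·g(t)} = (-1)^2 d^2/ds^2[G(s)] with G(s) = 1/(s + 6):
differentiating 2 times and applying the sign gives 2/(s + 6)^3.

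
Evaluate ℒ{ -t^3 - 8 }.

Apply the Laplace transform termwise.
(-1)·[L{t^3} = 3!/s^4 = 6/s^4]; L{-8} = -8/s.

-8/s - 6/s^4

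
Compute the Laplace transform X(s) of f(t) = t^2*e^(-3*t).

X(s) = 2/(s + 3)^3

L{e^(-3t)} = 1/(s + 3).
Then apply L{t^2·g(t)} = (-1)^2 d^2/ds^2[G(s)] with G(s) = 1/(s + 3):
differentiating 2 times and applying the sign gives 2/(s + 3)^3.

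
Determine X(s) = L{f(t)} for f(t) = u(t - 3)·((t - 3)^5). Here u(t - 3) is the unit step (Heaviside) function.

X(s) = 120*exp(-3*s)/s^6

By the second shifting theorem, L{u(t - c)·g(t - c)} = e^(-cs)·G(s) with c = 3 and G(s) = L{g(t)}.
L{t^5} = 5!/s^6 = 120/s^6.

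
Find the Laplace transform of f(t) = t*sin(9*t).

L{sin(9t)} = 9/(s^2 + 81).
Then apply L{t·g(t)} = -d/ds[G(s)] with G(s) = 9/(s^2 + 81):
differentiating 1 time and applying the sign gives 18*s/(s^2 + 81)^2.

18*s/(s^2 + 81)^2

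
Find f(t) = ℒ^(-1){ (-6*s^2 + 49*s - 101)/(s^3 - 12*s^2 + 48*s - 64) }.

Factor the denominator: s^3 - 12*s^2 + 48*s - 64 = (s - 4)^3.
Partial fraction decomposition gives [-6/(s - 4)] + [(s - 4)^(-2)] + [-1/(s - 4)^3].
Invert each term: -6/(s - 4) ↔ -6e^(4t); 1/(s - 4)^2 ↔ t·e^(4t); -1/(s - 4)^3 ↔ (-1/2)t^2·e^(4t).

f(t) = -t^2*exp(4*t)/2 + t*exp(4*t) - 6*exp(4*t)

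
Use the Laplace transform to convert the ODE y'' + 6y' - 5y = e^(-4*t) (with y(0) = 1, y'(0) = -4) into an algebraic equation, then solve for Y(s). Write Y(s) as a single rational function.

Take the Laplace transform of both sides.
With L{y''} = s^2 Y - s·y(0) - y'(0) and L{y'} = sY - y(0), with y(0) = 1, y'(0) = -4: the LHS transforms to (s^2 + 6*s - 5)Y - (s + 2).
The right side is L{e^(-4*t)} = 1/(s + 4).
So (s^2 + 6*s - 5)Y = 1/(s + 4) + (s + 2).
Divide through and combine into a single rational function.

Y(s) = (s^2 + 6*s + 9)/(s^3 + 10*s^2 + 19*s - 20)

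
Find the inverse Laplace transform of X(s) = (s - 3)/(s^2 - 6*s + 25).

exp(3*t)*cos(4*t)

Rewrite the denominator: s^2 - 6*s + 25 = (s - 3)^2 + 16.
The form in (s - 3) signals a first-shifting-theorem factor e^(3t).
Since L{cos(4t)} = s/(s^2 + 16), the inverse is exp(3*t)*cos(4*t).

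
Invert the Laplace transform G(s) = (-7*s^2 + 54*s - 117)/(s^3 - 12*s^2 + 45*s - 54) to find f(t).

f(t) = 6*t*exp(3*t) - 5*exp(6*t) - 2*exp(3*t)

Factor the denominator: s^3 - 12*s^2 + 45*s - 54 = (s - 6)*(s - 3)^2.
Partial fraction decomposition gives [-2/(s - 3)] + [6/(s - 3)^2] + [-5/(s - 6)].
Invert each term: -2/(s - 3) ↔ -2e^(3t); 6/(s - 3)^2 ↔ 6t·e^(3t); -5/(s - 6) ↔ -5e^(6t).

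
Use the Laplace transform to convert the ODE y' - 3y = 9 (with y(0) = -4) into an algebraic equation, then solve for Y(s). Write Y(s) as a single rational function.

Y(s) = (-4*s + 9)/(s^2 - 3*s)

Take the Laplace transform of both sides.
Using L{y'} = sY - y(0) = sY - (-4), the left side becomes (s - 3)Y - (-4).
The right side is L{9} = 9/s.
So (s - 3)Y = 9/s + (-4).
Isolate Y and clear denominators.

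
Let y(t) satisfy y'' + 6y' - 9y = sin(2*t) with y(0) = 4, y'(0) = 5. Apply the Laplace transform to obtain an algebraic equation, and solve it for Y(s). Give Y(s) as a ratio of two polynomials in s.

Y(s) = (4*s^3 + 29*s^2 + 16*s + 118)/(s^4 + 6*s^3 - 5*s^2 + 24*s - 36)

Transform both sides with L{·}.
With L{y''} = s^2 Y - s·y(0) - y'(0) and L{y'} = sY - y(0), with y(0) = 4, y'(0) = 5: the LHS transforms to (s^2 + 6*s - 9)Y - (4*s + 29).
The right side is L{sin(2*t)} = 2/(s^2 + 4).
So (s^2 + 6*s - 9)Y = 2/(s^2 + 4) + (4*s + 29).
Divide through and combine into a single rational function.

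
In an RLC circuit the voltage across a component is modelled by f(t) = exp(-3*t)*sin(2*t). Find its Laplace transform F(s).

F(s) = 2/((s + 3)^2 + 4)

L{sin(2t)} = 2/(s^2 + 4).
By the first shifting theorem, multiplying by e^(-3t) replaces s with s + 3.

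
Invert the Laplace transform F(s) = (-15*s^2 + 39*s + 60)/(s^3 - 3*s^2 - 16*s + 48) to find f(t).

Factor the denominator: s^3 - 3*s^2 - 16*s + 48 = (s - 4)*(s - 3)*(s + 4).
Partial fraction decomposition gives [-3/(s - 4)] + [-6/(s - 3)] + [-6/(s + 4)].
Invert each term: -3/(s - 4) ↔ -3e^(4t); -6/(s - 3) ↔ -6e^(3t); -6/(s + 4) ↔ -6e^(-4t).

f(t) = -3*exp(4*t) - 6*exp(3*t) - 6*exp(-4*t)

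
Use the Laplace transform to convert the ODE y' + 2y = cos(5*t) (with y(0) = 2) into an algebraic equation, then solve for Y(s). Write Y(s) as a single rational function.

Y(s) = (2*s^2 + s + 50)/(s^3 + 2*s^2 + 25*s + 50)

Laplace-transform each side.
The derivative rules (L{y'} = sY - y(0) = sY - 2) turn the left side into (s + 2)Y - (2).
The right side is L{cos(5*t)} = s/(s^2 + 25).
So (s + 2)Y = s/(s^2 + 25) + (2).
Solve for Y(s) and write it as one ratio of polynomials.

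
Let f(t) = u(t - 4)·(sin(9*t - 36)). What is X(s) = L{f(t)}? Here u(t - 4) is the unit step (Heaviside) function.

X(s) = 9*exp(-4*s)/(s^2 + 81)

By the second shifting theorem, L{u(t - c)·g(t - c)} = e^(-cs)·G(s) with c = 4 and G(s) = L{g(t)}.
L{sin(9t)} = 9/(s^2 + 81).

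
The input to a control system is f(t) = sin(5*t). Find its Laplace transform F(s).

F(s) = 5/(s^2 + 25)

L{sin(5t)} = 5/(s^2 + 25).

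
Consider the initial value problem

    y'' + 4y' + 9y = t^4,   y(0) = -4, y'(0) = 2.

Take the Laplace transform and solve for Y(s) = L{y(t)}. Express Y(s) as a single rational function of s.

Y(s) = (-4*s^6 - 14*s^5 + 24)/(s^7 + 4*s^6 + 9*s^5)

Take the Laplace transform of both sides.
The derivative rules (L{y''} = s^2 Y - s·y(0) - y'(0) and L{y'} = sY - y(0), with y(0) = -4, y'(0) = 2) turn the left side into (s^2 + 4*s + 9)Y - (-4*s - 14).
The right side is L{t^4} = 24/s^5.
So (s^2 + 4*s + 9)Y = 24/s^5 + (-4*s - 14).
Solve for Y(s) and write it as one ratio of polynomials.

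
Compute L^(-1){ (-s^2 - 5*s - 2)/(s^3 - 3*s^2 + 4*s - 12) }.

Factor the denominator: s^3 - 3*s^2 + 4*s - 12 = (s - 3)*(s^2 + 4).
Partial fraction decomposition gives [-2/(s - 3)] + [s/(s^2 + 4)] + [-2/(s^2 + 4)].
Invert each term: -2/(s - 3) ↔ -2e^(3t); 1·s/(s^2 + 4) ↔ cos(2t); -1·2/(s^2 + 4) ↔ -sin(2t).

-2*exp(3*t) - sin(2*t) + cos(2*t)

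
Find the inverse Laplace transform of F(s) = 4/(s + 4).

Since L{e^(-4t)} = 1/(s + 4), the inverse is e^(-4*t), scaled by 4.

4*exp(-4*t)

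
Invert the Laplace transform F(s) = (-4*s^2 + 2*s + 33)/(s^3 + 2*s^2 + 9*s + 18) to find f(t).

f(t) = 4*sin(3*t) - 5*cos(3*t) + exp(-2*t)

Factor the denominator: s^3 + 2*s^2 + 9*s + 18 = (s + 2)*(s^2 + 9).
Partial fraction decomposition gives [1/(s + 2)] + [-5*s/(s^2 + 9)] + [12/(s^2 + 9)].
Invert each term: 1/(s + 2) ↔ e^(-2t); -5·s/(s^2 + 9) ↔ -5cos(3t); 4·3/(s^2 + 9) ↔ 4sin(3t).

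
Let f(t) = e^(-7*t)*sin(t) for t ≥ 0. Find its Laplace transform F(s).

F(s) = 1/((s + 7)^2 + 1)

L{sin(t)} = 1/(s^2 + 1).
By the first shifting theorem, multiplying by e^(-7t) replaces s with s + 7.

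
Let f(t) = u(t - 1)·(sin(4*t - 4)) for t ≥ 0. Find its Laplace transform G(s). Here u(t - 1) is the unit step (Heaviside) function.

G(s) = 4*exp(-s)/(s^2 + 16)

By the second shifting theorem, L{u(t - c)·g(t - c)} = e^(-cs)·H(s) with c = 1 and H(s) = L{g(t)}.
L{sin(4t)} = 4/(s^2 + 16).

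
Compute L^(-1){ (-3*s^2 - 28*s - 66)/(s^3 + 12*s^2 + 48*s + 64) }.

-t^2*exp(-4*t) - 4*t*exp(-4*t) - 3*exp(-4*t)

Factor the denominator: s^3 + 12*s^2 + 48*s + 64 = (s + 4)^3.
Partial fraction decomposition gives [-3/(s + 4)] + [-4/(s + 4)^2] + [-2/(s + 4)^3].
Invert each term: -3/(s + 4) ↔ -3e^(-4t); -4/(s + 4)^2 ↔ -4t·e^(-4t); -2/(s + 4)^3 ↔ (-1)t^2·e^(-4t).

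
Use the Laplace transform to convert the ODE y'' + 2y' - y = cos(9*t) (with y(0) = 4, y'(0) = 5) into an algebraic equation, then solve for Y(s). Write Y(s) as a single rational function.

Transform both sides with L{·}.
Using L{y''} = s^2 Y - s·y(0) - y'(0) and L{y'} = sY - y(0), with y(0) = 4, y'(0) = 5, the left side becomes (s^2 + 2*s - 1)Y - (4*s + 13).
The right side is L{cos(9*t)} = s/(s^2 + 81).
So (s^2 + 2*s - 1)Y = s/(s^2 + 81) + (4*s + 13).
Isolate Y and clear denominators.

Y(s) = (4*s^3 + 13*s^2 + 325*s + 1053)/(s^4 + 2*s^3 + 80*s^2 + 162*s - 81)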